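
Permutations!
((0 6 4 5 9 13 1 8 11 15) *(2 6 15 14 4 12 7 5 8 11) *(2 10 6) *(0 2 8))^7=(0 7 4 12 14 6 11 10 1 8 13 2 9 15 5)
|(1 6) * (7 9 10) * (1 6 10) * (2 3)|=4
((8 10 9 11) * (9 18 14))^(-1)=((8 10 18 14 9 11))^(-1)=(8 11 9 14 18 10)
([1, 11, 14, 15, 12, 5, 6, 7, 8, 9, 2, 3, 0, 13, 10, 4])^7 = (15)(2 14 10)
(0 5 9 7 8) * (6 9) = (0 5 6 9 7 8) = [5, 1, 2, 3, 4, 6, 9, 8, 0, 7]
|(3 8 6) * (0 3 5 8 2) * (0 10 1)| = |(0 3 2 10 1)(5 8 6)| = 15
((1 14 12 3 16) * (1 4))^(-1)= (1 4 16 3 12 14)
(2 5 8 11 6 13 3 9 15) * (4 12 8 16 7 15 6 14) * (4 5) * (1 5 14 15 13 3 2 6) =(1 5 16 7 13 2 4 12 8 11 15 6 3 9) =[0, 5, 4, 9, 12, 16, 3, 13, 11, 1, 10, 15, 8, 2, 14, 6, 7]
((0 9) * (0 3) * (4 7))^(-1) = (0 3 9)(4 7)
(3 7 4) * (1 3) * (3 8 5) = (1 8 5 3 7 4) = [0, 8, 2, 7, 1, 3, 6, 4, 5]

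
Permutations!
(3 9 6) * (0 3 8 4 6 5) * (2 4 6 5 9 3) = (9)(0 2 4 5)(6 8) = [2, 1, 4, 3, 5, 0, 8, 7, 6, 9]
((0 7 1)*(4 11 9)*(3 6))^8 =(0 1 7)(4 9 11)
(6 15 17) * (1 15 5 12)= (1 15 17 6 5 12)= [0, 15, 2, 3, 4, 12, 5, 7, 8, 9, 10, 11, 1, 13, 14, 17, 16, 6]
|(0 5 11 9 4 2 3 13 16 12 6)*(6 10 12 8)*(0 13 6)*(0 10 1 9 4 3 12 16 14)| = |(0 5 11 4 2 12 1 9 3 6 13 14)(8 10 16)| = 12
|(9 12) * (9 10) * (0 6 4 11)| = 12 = |(0 6 4 11)(9 12 10)|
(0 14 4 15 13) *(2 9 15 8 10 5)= (0 14 4 8 10 5 2 9 15 13)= [14, 1, 9, 3, 8, 2, 6, 7, 10, 15, 5, 11, 12, 0, 4, 13]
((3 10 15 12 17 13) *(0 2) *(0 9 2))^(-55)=(2 9)(3 13 17 12 15 10)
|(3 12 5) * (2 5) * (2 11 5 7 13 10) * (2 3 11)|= |(2 7 13 10 3 12)(5 11)|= 6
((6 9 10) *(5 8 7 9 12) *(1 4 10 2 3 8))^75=(1 6)(4 12)(5 10)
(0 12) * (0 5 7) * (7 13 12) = (0 7)(5 13 12) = [7, 1, 2, 3, 4, 13, 6, 0, 8, 9, 10, 11, 5, 12]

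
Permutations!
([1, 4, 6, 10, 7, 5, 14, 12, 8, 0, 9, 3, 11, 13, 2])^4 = (0 12 9 7 10 4 3 1 11)(2 6 14)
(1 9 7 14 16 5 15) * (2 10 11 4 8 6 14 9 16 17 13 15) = (1 16 5 2 10 11 4 8 6 14 17 13 15)(7 9) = [0, 16, 10, 3, 8, 2, 14, 9, 6, 7, 11, 4, 12, 15, 17, 1, 5, 13]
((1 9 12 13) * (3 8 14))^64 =(3 8 14)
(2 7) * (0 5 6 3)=(0 5 6 3)(2 7)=[5, 1, 7, 0, 4, 6, 3, 2]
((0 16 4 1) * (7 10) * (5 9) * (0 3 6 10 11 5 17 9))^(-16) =(17)(0 3 11 4 10)(1 7 16 6 5)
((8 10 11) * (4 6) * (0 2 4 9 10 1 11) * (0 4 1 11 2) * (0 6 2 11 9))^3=((0 6)(1 11 8 9 10 4 2))^3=(0 6)(1 9 2 8 4 11 10)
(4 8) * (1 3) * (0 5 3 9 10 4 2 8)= (0 5 3 1 9 10 4)(2 8)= [5, 9, 8, 1, 0, 3, 6, 7, 2, 10, 4]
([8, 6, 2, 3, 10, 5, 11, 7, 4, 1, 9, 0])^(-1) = (0 11 6 1 9 10 4 8)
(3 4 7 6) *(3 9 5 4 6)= (3 6 9 5 4 7)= [0, 1, 2, 6, 7, 4, 9, 3, 8, 5]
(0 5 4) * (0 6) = [5, 1, 2, 3, 6, 4, 0] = (0 5 4 6)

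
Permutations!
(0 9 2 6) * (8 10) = (0 9 2 6)(8 10) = [9, 1, 6, 3, 4, 5, 0, 7, 10, 2, 8]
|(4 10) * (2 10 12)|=|(2 10 4 12)|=4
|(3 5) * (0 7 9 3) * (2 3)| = |(0 7 9 2 3 5)| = 6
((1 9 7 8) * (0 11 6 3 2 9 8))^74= ((0 11 6 3 2 9 7)(1 8))^74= (0 2 11 9 6 7 3)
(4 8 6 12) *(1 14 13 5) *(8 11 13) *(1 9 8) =[0, 14, 2, 3, 11, 9, 12, 7, 6, 8, 10, 13, 4, 5, 1] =(1 14)(4 11 13 5 9 8 6 12)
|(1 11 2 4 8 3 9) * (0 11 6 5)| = |(0 11 2 4 8 3 9 1 6 5)| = 10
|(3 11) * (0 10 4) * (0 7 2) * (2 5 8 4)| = |(0 10 2)(3 11)(4 7 5 8)| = 12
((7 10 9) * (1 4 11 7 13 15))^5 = ((1 4 11 7 10 9 13 15))^5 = (1 9 11 15 10 4 13 7)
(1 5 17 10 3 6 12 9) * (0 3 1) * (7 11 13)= (0 3 6 12 9)(1 5 17 10)(7 11 13)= [3, 5, 2, 6, 4, 17, 12, 11, 8, 0, 1, 13, 9, 7, 14, 15, 16, 10]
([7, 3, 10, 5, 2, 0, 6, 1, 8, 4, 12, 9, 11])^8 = [3, 0, 12, 7, 10, 1, 6, 5, 8, 2, 11, 4, 9]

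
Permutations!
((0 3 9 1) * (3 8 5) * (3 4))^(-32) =((0 8 5 4 3 9 1))^(-32) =(0 4 1 5 9 8 3)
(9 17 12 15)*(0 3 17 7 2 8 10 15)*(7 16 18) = (0 3 17 12)(2 8 10 15 9 16 18 7) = [3, 1, 8, 17, 4, 5, 6, 2, 10, 16, 15, 11, 0, 13, 14, 9, 18, 12, 7]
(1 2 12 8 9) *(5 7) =[0, 2, 12, 3, 4, 7, 6, 5, 9, 1, 10, 11, 8] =(1 2 12 8 9)(5 7)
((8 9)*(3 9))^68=((3 9 8))^68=(3 8 9)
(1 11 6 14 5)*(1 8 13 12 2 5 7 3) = (1 11 6 14 7 3)(2 5 8 13 12) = [0, 11, 5, 1, 4, 8, 14, 3, 13, 9, 10, 6, 2, 12, 7]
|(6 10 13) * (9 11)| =6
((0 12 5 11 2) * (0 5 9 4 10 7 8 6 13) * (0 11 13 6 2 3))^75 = ((0 12 9 4 10 7 8 2 5 13 11 3))^75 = (0 4 8 13)(2 11 12 10)(3 9 7 5)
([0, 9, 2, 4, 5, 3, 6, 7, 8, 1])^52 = (9)(3 4 5)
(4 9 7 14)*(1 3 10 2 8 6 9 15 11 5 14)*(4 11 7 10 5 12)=(1 3 5 14 11 12 4 15 7)(2 8 6 9 10)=[0, 3, 8, 5, 15, 14, 9, 1, 6, 10, 2, 12, 4, 13, 11, 7]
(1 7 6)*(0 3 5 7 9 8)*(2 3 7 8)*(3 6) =(0 7 3 5 8)(1 9 2 6) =[7, 9, 6, 5, 4, 8, 1, 3, 0, 2]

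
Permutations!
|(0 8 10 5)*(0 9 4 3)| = 7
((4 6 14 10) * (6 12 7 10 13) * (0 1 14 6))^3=(0 13 14 1)(4 10 7 12)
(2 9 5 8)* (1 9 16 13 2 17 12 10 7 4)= [0, 9, 16, 3, 1, 8, 6, 4, 17, 5, 7, 11, 10, 2, 14, 15, 13, 12]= (1 9 5 8 17 12 10 7 4)(2 16 13)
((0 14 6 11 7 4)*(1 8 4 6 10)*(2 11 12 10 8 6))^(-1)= (0 4 8 14)(1 10 12 6)(2 7 11)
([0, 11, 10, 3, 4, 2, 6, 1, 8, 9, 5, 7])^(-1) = [0, 7, 5, 3, 4, 10, 6, 11, 8, 9, 2, 1]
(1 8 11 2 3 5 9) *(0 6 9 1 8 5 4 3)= [6, 5, 0, 4, 3, 1, 9, 7, 11, 8, 10, 2]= (0 6 9 8 11 2)(1 5)(3 4)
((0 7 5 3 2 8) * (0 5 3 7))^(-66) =(2 3 7 5 8)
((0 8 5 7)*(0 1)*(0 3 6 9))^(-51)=((0 8 5 7 1 3 6 9))^(-51)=(0 3 5 9 1 8 6 7)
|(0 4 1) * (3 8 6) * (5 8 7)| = 15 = |(0 4 1)(3 7 5 8 6)|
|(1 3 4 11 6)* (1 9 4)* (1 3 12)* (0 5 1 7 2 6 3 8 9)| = |(0 5 1 12 7 2 6)(3 8 9 4 11)| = 35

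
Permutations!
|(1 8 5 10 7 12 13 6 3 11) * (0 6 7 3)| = 6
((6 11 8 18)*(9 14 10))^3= (6 18 8 11)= ((6 11 8 18)(9 14 10))^3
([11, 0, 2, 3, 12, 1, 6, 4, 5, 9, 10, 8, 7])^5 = [0, 1, 2, 3, 7, 5, 6, 12, 8, 9, 10, 11, 4]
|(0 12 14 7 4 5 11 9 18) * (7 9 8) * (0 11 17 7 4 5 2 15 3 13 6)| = 39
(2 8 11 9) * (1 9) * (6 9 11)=[0, 11, 8, 3, 4, 5, 9, 7, 6, 2, 10, 1]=(1 11)(2 8 6 9)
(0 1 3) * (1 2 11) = [2, 3, 11, 0, 4, 5, 6, 7, 8, 9, 10, 1] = (0 2 11 1 3)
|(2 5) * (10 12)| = 2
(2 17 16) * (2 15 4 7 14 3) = (2 17 16 15 4 7 14 3) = [0, 1, 17, 2, 7, 5, 6, 14, 8, 9, 10, 11, 12, 13, 3, 4, 15, 16]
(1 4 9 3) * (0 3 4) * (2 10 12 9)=(0 3 1)(2 10 12 9 4)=[3, 0, 10, 1, 2, 5, 6, 7, 8, 4, 12, 11, 9]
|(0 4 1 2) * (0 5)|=5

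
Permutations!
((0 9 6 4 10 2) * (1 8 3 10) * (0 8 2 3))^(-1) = (0 8 2 1 4 6 9)(3 10)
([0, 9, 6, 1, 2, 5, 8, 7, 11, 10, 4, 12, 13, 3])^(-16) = [0, 8, 3, 6, 13, 5, 1, 7, 9, 11, 12, 10, 4, 2]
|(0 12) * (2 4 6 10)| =4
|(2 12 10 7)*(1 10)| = |(1 10 7 2 12)| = 5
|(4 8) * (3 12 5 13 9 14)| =|(3 12 5 13 9 14)(4 8)| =6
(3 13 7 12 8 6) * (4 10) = (3 13 7 12 8 6)(4 10) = [0, 1, 2, 13, 10, 5, 3, 12, 6, 9, 4, 11, 8, 7]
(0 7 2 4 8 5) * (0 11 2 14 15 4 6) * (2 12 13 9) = (0 7 14 15 4 8 5 11 12 13 9 2 6) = [7, 1, 6, 3, 8, 11, 0, 14, 5, 2, 10, 12, 13, 9, 15, 4]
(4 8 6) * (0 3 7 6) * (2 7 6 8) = [3, 1, 7, 6, 2, 5, 4, 8, 0] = (0 3 6 4 2 7 8)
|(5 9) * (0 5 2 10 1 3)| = 7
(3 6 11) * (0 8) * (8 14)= (0 14 8)(3 6 11)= [14, 1, 2, 6, 4, 5, 11, 7, 0, 9, 10, 3, 12, 13, 8]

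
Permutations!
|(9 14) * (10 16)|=2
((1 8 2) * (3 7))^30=((1 8 2)(3 7))^30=(8)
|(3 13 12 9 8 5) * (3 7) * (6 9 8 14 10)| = 12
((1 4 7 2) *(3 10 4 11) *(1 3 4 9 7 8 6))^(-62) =((1 11 4 8 6)(2 3 10 9 7))^(-62) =(1 8 11 6 4)(2 9 3 7 10)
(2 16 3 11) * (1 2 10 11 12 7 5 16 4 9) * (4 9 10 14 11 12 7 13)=(1 2 9)(3 7 5 16)(4 10 12 13)(11 14)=[0, 2, 9, 7, 10, 16, 6, 5, 8, 1, 12, 14, 13, 4, 11, 15, 3]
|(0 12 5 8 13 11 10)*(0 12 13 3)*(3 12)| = 15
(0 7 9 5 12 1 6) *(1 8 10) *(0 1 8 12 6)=[7, 0, 2, 3, 4, 6, 1, 9, 10, 5, 8, 11, 12]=(12)(0 7 9 5 6 1)(8 10)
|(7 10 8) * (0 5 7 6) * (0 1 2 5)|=|(1 2 5 7 10 8 6)|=7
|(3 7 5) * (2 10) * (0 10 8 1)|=15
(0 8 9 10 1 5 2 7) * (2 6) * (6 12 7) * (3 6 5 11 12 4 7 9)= (0 8 3 6 2 5 4 7)(1 11 12 9 10)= [8, 11, 5, 6, 7, 4, 2, 0, 3, 10, 1, 12, 9]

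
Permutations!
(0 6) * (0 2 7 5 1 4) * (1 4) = (0 6 2 7 5 4) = [6, 1, 7, 3, 0, 4, 2, 5]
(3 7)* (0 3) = (0 3 7) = [3, 1, 2, 7, 4, 5, 6, 0]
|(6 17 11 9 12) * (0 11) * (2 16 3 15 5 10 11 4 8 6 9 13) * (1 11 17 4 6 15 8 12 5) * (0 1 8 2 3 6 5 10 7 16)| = 30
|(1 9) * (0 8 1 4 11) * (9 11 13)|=12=|(0 8 1 11)(4 13 9)|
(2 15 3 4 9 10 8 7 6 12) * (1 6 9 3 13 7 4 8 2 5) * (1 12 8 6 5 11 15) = (1 5 12 11 15 13 7 9 10 2)(3 6 8 4) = [0, 5, 1, 6, 3, 12, 8, 9, 4, 10, 2, 15, 11, 7, 14, 13]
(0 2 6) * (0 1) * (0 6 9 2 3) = (0 3)(1 6)(2 9) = [3, 6, 9, 0, 4, 5, 1, 7, 8, 2]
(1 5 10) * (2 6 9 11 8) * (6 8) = (1 5 10)(2 8)(6 9 11) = [0, 5, 8, 3, 4, 10, 9, 7, 2, 11, 1, 6]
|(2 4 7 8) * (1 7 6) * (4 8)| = |(1 7 4 6)(2 8)| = 4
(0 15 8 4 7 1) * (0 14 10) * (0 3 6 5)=[15, 14, 2, 6, 7, 0, 5, 1, 4, 9, 3, 11, 12, 13, 10, 8]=(0 15 8 4 7 1 14 10 3 6 5)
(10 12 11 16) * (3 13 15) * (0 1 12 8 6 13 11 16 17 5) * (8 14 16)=(0 1 12 8 6 13 15 3 11 17 5)(10 14 16)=[1, 12, 2, 11, 4, 0, 13, 7, 6, 9, 14, 17, 8, 15, 16, 3, 10, 5]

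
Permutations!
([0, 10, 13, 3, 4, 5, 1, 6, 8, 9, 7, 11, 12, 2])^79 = (1 6 7 10)(2 13)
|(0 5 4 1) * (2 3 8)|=|(0 5 4 1)(2 3 8)|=12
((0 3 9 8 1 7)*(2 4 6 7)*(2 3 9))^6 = ((0 9 8 1 3 2 4 6 7))^6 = (0 4 1)(2 8 7)(3 9 6)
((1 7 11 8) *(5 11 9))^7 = ((1 7 9 5 11 8))^7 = (1 7 9 5 11 8)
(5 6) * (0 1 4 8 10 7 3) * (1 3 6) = (0 3)(1 4 8 10 7 6 5) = [3, 4, 2, 0, 8, 1, 5, 6, 10, 9, 7]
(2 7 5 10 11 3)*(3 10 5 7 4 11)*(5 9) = (2 4 11 10 3)(5 9) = [0, 1, 4, 2, 11, 9, 6, 7, 8, 5, 3, 10]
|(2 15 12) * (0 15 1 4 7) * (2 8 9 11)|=10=|(0 15 12 8 9 11 2 1 4 7)|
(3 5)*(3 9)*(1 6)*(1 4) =[0, 6, 2, 5, 1, 9, 4, 7, 8, 3] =(1 6 4)(3 5 9)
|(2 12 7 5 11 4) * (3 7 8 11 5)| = 10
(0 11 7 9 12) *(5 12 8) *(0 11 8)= (0 8 5 12 11 7 9)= [8, 1, 2, 3, 4, 12, 6, 9, 5, 0, 10, 7, 11]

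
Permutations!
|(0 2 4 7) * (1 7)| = |(0 2 4 1 7)| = 5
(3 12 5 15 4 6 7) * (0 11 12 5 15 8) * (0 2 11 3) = [3, 1, 11, 5, 6, 8, 7, 0, 2, 9, 10, 12, 15, 13, 14, 4] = (0 3 5 8 2 11 12 15 4 6 7)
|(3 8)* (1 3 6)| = 4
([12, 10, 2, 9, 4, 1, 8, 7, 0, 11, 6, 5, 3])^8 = (0 6 1 11 3)(5 9 12 8 10)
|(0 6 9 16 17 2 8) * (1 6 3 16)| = |(0 3 16 17 2 8)(1 6 9)| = 6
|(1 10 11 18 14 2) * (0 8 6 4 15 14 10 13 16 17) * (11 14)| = 14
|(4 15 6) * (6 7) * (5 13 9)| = 12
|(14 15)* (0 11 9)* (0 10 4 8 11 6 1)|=|(0 6 1)(4 8 11 9 10)(14 15)|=30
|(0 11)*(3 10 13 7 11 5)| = |(0 5 3 10 13 7 11)| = 7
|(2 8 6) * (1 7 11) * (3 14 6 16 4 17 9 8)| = 60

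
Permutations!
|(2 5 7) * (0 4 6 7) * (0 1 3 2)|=|(0 4 6 7)(1 3 2 5)|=4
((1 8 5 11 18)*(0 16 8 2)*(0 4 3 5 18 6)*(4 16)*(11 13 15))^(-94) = (0 3 13 11)(1 2 16 8 18)(4 5 15 6)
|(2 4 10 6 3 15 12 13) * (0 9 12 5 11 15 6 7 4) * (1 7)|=60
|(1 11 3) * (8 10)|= 6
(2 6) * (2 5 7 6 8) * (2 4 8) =(4 8)(5 7 6) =[0, 1, 2, 3, 8, 7, 5, 6, 4]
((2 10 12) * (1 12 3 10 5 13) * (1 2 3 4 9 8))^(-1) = ((1 12 3 10 4 9 8)(2 5 13))^(-1) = (1 8 9 4 10 3 12)(2 13 5)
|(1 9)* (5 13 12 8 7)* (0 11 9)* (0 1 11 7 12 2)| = |(0 7 5 13 2)(8 12)(9 11)| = 10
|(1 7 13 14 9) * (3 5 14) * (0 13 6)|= 9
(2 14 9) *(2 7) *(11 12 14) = (2 11 12 14 9 7) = [0, 1, 11, 3, 4, 5, 6, 2, 8, 7, 10, 12, 14, 13, 9]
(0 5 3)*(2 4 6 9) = (0 5 3)(2 4 6 9) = [5, 1, 4, 0, 6, 3, 9, 7, 8, 2]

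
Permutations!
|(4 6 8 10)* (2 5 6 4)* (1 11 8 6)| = |(1 11 8 10 2 5)| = 6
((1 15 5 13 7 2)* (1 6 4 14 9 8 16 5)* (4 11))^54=(2 7 13 5 16 8 9 14 4 11 6)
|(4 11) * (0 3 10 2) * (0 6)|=10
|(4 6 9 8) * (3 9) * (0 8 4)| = |(0 8)(3 9 4 6)| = 4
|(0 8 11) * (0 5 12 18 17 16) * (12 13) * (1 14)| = 18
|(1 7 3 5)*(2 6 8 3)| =7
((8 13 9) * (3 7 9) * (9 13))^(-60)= (13)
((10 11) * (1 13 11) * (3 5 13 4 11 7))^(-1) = (1 10 11 4)(3 7 13 5)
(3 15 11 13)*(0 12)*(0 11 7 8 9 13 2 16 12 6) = (0 6)(2 16 12 11)(3 15 7 8 9 13) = [6, 1, 16, 15, 4, 5, 0, 8, 9, 13, 10, 2, 11, 3, 14, 7, 12]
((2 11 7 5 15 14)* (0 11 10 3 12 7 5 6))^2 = (0 5 14 10 12 6 11 15 2 3 7)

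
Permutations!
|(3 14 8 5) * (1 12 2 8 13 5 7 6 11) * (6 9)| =8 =|(1 12 2 8 7 9 6 11)(3 14 13 5)|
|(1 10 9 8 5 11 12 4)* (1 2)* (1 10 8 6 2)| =12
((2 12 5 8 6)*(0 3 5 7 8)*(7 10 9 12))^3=(12)(2 6 8 7)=((0 3 5)(2 7 8 6)(9 12 10))^3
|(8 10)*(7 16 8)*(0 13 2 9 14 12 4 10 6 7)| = 8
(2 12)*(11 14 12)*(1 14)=(1 14 12 2 11)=[0, 14, 11, 3, 4, 5, 6, 7, 8, 9, 10, 1, 2, 13, 12]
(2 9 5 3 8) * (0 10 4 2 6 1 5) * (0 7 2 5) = (0 10 4 5 3 8 6 1)(2 9 7) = [10, 0, 9, 8, 5, 3, 1, 2, 6, 7, 4]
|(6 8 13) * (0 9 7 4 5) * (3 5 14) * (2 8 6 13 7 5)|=|(0 9 5)(2 8 7 4 14 3)|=6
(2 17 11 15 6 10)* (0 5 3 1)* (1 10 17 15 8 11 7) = (0 5 3 10 2 15 6 17 7 1)(8 11) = [5, 0, 15, 10, 4, 3, 17, 1, 11, 9, 2, 8, 12, 13, 14, 6, 16, 7]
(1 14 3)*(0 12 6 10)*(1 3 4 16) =[12, 14, 2, 3, 16, 5, 10, 7, 8, 9, 0, 11, 6, 13, 4, 15, 1] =(0 12 6 10)(1 14 4 16)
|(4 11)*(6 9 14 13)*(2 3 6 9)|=|(2 3 6)(4 11)(9 14 13)|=6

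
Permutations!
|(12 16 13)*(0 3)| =|(0 3)(12 16 13)| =6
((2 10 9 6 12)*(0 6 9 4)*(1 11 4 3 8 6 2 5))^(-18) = ((0 2 10 3 8 6 12 5 1 11 4))^(-18) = (0 8 1 2 6 11 10 12 4 3 5)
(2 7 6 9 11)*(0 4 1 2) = (0 4 1 2 7 6 9 11) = [4, 2, 7, 3, 1, 5, 9, 6, 8, 11, 10, 0]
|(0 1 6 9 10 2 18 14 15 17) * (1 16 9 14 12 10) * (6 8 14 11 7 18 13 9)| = 16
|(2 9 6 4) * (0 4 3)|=6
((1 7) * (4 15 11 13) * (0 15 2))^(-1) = ((0 15 11 13 4 2)(1 7))^(-1) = (0 2 4 13 11 15)(1 7)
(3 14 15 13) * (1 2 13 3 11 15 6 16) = (1 2 13 11 15 3 14 6 16) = [0, 2, 13, 14, 4, 5, 16, 7, 8, 9, 10, 15, 12, 11, 6, 3, 1]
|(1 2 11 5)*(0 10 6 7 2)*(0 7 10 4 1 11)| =|(0 4 1 7 2)(5 11)(6 10)| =10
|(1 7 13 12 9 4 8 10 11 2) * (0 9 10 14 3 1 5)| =14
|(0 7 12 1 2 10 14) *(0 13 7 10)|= |(0 10 14 13 7 12 1 2)|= 8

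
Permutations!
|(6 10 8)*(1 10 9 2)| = 6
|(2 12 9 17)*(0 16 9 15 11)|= 8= |(0 16 9 17 2 12 15 11)|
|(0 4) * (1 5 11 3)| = 4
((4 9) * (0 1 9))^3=((0 1 9 4))^3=(0 4 9 1)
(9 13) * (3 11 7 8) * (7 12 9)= (3 11 12 9 13 7 8)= [0, 1, 2, 11, 4, 5, 6, 8, 3, 13, 10, 12, 9, 7]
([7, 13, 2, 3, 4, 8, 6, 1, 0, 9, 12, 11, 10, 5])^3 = [13, 8, 2, 3, 4, 7, 6, 5, 1, 9, 12, 11, 10, 0]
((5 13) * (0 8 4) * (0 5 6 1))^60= (0 13 8 6 4 1 5)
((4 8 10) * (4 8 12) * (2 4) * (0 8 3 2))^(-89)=(0 10 2 12 8 3 4)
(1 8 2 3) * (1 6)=[0, 8, 3, 6, 4, 5, 1, 7, 2]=(1 8 2 3 6)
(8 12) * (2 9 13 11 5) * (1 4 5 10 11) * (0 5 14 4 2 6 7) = (0 5 6 7)(1 2 9 13)(4 14)(8 12)(10 11) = [5, 2, 9, 3, 14, 6, 7, 0, 12, 13, 11, 10, 8, 1, 4]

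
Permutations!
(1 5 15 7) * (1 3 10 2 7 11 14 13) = (1 5 15 11 14 13)(2 7 3 10) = [0, 5, 7, 10, 4, 15, 6, 3, 8, 9, 2, 14, 12, 1, 13, 11]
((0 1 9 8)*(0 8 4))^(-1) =((0 1 9 4))^(-1) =(0 4 9 1)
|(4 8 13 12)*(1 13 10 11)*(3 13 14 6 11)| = 12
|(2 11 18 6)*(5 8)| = 4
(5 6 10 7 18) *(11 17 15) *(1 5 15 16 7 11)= (1 5 6 10 11 17 16 7 18 15)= [0, 5, 2, 3, 4, 6, 10, 18, 8, 9, 11, 17, 12, 13, 14, 1, 7, 16, 15]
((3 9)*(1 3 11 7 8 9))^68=(11)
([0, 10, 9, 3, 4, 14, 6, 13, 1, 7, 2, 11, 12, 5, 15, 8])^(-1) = (1 8 15 14 5 13 7 9 2 10)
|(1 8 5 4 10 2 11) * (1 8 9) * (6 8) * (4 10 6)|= 14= |(1 9)(2 11 4 6 8 5 10)|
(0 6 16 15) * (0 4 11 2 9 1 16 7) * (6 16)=(0 16 15 4 11 2 9 1 6 7)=[16, 6, 9, 3, 11, 5, 7, 0, 8, 1, 10, 2, 12, 13, 14, 4, 15]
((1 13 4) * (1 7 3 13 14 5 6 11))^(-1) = ((1 14 5 6 11)(3 13 4 7))^(-1) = (1 11 6 5 14)(3 7 4 13)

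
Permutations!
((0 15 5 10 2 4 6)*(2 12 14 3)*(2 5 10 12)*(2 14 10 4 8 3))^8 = ((0 15 4 6)(2 8 3 5 12 10 14))^8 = (15)(2 8 3 5 12 10 14)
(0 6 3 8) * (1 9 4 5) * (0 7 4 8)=(0 6 3)(1 9 8 7 4 5)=[6, 9, 2, 0, 5, 1, 3, 4, 7, 8]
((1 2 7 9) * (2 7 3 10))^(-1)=(1 9 7)(2 10 3)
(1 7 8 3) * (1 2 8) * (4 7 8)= (1 8 3 2 4 7)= [0, 8, 4, 2, 7, 5, 6, 1, 3]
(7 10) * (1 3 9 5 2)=(1 3 9 5 2)(7 10)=[0, 3, 1, 9, 4, 2, 6, 10, 8, 5, 7]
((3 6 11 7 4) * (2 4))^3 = (2 6)(3 7)(4 11)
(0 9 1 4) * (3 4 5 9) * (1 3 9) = (0 9 3 4)(1 5) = [9, 5, 2, 4, 0, 1, 6, 7, 8, 3]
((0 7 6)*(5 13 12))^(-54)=((0 7 6)(5 13 12))^(-54)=(13)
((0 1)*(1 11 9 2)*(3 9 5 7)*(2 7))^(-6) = ((0 11 5 2 1)(3 9 7))^(-6) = (0 1 2 5 11)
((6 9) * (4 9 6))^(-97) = ((4 9))^(-97) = (4 9)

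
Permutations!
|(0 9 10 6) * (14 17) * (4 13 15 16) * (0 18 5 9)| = |(4 13 15 16)(5 9 10 6 18)(14 17)| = 20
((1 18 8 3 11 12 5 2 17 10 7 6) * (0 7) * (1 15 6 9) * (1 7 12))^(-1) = (0 10 17 2 5 12)(1 11 3 8 18)(6 15)(7 9)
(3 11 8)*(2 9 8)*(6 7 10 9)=(2 6 7 10 9 8 3 11)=[0, 1, 6, 11, 4, 5, 7, 10, 3, 8, 9, 2]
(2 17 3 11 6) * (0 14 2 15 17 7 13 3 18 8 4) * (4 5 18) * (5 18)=(0 14 2 7 13 3 11 6 15 17 4)(8 18)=[14, 1, 7, 11, 0, 5, 15, 13, 18, 9, 10, 6, 12, 3, 2, 17, 16, 4, 8]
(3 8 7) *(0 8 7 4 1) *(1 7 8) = (0 1)(3 8 4 7) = [1, 0, 2, 8, 7, 5, 6, 3, 4]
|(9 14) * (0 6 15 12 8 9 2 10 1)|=|(0 6 15 12 8 9 14 2 10 1)|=10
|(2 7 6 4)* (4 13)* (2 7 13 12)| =6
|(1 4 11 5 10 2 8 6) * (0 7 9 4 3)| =|(0 7 9 4 11 5 10 2 8 6 1 3)| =12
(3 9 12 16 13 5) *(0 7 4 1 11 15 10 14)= (0 7 4 1 11 15 10 14)(3 9 12 16 13 5)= [7, 11, 2, 9, 1, 3, 6, 4, 8, 12, 14, 15, 16, 5, 0, 10, 13]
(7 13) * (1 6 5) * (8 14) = (1 6 5)(7 13)(8 14) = [0, 6, 2, 3, 4, 1, 5, 13, 14, 9, 10, 11, 12, 7, 8]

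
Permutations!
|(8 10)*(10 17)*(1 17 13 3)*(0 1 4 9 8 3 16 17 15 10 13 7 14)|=30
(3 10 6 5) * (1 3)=(1 3 10 6 5)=[0, 3, 2, 10, 4, 1, 5, 7, 8, 9, 6]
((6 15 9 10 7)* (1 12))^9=((1 12)(6 15 9 10 7))^9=(1 12)(6 7 10 9 15)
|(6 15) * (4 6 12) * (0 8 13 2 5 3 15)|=10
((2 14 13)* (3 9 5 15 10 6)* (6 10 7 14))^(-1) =((2 6 3 9 5 15 7 14 13))^(-1) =(2 13 14 7 15 5 9 3 6)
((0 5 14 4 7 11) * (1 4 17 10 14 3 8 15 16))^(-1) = ((0 5 3 8 15 16 1 4 7 11)(10 14 17))^(-1) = (0 11 7 4 1 16 15 8 3 5)(10 17 14)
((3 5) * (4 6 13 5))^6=((3 4 6 13 5))^6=(3 4 6 13 5)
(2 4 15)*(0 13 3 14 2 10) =(0 13 3 14 2 4 15 10) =[13, 1, 4, 14, 15, 5, 6, 7, 8, 9, 0, 11, 12, 3, 2, 10]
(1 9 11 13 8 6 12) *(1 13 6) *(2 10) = (1 9 11 6 12 13 8)(2 10) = [0, 9, 10, 3, 4, 5, 12, 7, 1, 11, 2, 6, 13, 8]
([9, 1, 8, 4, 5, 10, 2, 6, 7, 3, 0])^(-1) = (0 10 5 4 3 9)(2 6 7 8)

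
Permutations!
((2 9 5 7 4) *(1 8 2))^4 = ((1 8 2 9 5 7 4))^4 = (1 5 8 7 2 4 9)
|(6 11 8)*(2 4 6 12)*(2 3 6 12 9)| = 8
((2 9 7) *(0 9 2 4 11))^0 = (11)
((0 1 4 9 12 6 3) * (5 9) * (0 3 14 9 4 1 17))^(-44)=((0 17)(4 5)(6 14 9 12))^(-44)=(17)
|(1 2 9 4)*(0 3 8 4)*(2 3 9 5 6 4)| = 14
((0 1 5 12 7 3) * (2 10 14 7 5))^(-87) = ((0 1 2 10 14 7 3)(5 12))^(-87) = (0 14 1 7 2 3 10)(5 12)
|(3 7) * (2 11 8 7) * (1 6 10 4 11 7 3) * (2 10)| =20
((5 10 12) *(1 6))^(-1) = ((1 6)(5 10 12))^(-1) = (1 6)(5 12 10)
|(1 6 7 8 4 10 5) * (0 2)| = |(0 2)(1 6 7 8 4 10 5)| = 14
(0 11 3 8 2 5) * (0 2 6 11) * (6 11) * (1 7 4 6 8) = (1 7 4 6 8 11 3)(2 5) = [0, 7, 5, 1, 6, 2, 8, 4, 11, 9, 10, 3]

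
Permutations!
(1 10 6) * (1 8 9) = (1 10 6 8 9) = [0, 10, 2, 3, 4, 5, 8, 7, 9, 1, 6]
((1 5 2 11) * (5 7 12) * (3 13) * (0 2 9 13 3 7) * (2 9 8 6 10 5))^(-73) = (0 1 11 2 12 7 13 9)(5 10 6 8)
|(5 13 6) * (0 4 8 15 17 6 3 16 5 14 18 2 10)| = |(0 4 8 15 17 6 14 18 2 10)(3 16 5 13)| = 20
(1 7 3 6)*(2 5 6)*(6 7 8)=(1 8 6)(2 5 7 3)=[0, 8, 5, 2, 4, 7, 1, 3, 6]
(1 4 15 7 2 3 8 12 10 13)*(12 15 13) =(1 4 13)(2 3 8 15 7)(10 12) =[0, 4, 3, 8, 13, 5, 6, 2, 15, 9, 12, 11, 10, 1, 14, 7]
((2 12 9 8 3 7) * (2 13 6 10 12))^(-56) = (13)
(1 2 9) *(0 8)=(0 8)(1 2 9)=[8, 2, 9, 3, 4, 5, 6, 7, 0, 1]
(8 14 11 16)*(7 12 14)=[0, 1, 2, 3, 4, 5, 6, 12, 7, 9, 10, 16, 14, 13, 11, 15, 8]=(7 12 14 11 16 8)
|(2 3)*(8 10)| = |(2 3)(8 10)| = 2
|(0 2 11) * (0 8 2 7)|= |(0 7)(2 11 8)|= 6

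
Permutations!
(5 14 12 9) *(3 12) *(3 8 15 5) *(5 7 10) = [0, 1, 2, 12, 4, 14, 6, 10, 15, 3, 5, 11, 9, 13, 8, 7] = (3 12 9)(5 14 8 15 7 10)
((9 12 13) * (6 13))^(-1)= (6 12 9 13)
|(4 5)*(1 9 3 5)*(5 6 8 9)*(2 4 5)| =|(1 2 4)(3 6 8 9)| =12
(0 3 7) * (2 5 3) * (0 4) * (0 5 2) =(3 7 4 5) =[0, 1, 2, 7, 5, 3, 6, 4]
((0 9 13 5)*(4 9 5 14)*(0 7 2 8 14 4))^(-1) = (0 14 8 2 7 5)(4 13 9)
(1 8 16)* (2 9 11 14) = (1 8 16)(2 9 11 14) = [0, 8, 9, 3, 4, 5, 6, 7, 16, 11, 10, 14, 12, 13, 2, 15, 1]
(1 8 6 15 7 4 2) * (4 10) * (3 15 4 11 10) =(1 8 6 4 2)(3 15 7)(10 11) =[0, 8, 1, 15, 2, 5, 4, 3, 6, 9, 11, 10, 12, 13, 14, 7]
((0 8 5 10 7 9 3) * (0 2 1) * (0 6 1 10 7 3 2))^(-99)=(0 2 5 3 9 8 10 7)(1 6)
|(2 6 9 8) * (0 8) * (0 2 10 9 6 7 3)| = |(0 8 10 9 2 7 3)| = 7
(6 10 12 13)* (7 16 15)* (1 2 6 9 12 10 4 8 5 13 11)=(1 2 6 4 8 5 13 9 12 11)(7 16 15)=[0, 2, 6, 3, 8, 13, 4, 16, 5, 12, 10, 1, 11, 9, 14, 7, 15]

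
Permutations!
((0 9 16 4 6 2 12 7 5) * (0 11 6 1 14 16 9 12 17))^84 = ((0 12 7 5 11 6 2 17)(1 14 16 4))^84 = (0 11)(2 7)(5 17)(6 12)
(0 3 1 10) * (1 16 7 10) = (0 3 16 7 10) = [3, 1, 2, 16, 4, 5, 6, 10, 8, 9, 0, 11, 12, 13, 14, 15, 7]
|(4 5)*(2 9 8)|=|(2 9 8)(4 5)|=6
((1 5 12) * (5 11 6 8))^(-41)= ((1 11 6 8 5 12))^(-41)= (1 11 6 8 5 12)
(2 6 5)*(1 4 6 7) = [0, 4, 7, 3, 6, 2, 5, 1] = (1 4 6 5 2 7)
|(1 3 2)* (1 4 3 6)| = |(1 6)(2 4 3)| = 6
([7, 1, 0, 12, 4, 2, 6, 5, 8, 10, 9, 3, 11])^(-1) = (0 2 5 7)(3 11 12)(9 10)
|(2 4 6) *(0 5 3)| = |(0 5 3)(2 4 6)| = 3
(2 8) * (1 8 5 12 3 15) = (1 8 2 5 12 3 15) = [0, 8, 5, 15, 4, 12, 6, 7, 2, 9, 10, 11, 3, 13, 14, 1]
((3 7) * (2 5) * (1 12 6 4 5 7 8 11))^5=((1 12 6 4 5 2 7 3 8 11))^5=(1 2)(3 6)(4 8)(5 11)(7 12)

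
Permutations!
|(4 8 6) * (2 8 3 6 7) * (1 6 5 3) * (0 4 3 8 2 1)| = |(0 4)(1 6 3 5 8 7)| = 6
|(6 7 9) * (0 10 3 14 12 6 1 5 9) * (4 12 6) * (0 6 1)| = 14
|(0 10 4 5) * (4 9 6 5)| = 5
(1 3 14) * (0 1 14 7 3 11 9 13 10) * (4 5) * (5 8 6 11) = [1, 5, 2, 7, 8, 4, 11, 3, 6, 13, 0, 9, 12, 10, 14] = (14)(0 1 5 4 8 6 11 9 13 10)(3 7)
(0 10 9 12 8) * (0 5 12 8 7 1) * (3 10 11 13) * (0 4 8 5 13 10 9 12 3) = (0 11 10 12 7 1 4 8 13)(3 9 5) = [11, 4, 2, 9, 8, 3, 6, 1, 13, 5, 12, 10, 7, 0]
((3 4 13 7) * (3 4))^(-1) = (4 7 13)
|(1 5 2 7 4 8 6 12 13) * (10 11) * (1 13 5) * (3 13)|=|(2 7 4 8 6 12 5)(3 13)(10 11)|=14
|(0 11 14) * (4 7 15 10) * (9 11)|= 4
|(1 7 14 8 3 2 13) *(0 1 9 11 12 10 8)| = 8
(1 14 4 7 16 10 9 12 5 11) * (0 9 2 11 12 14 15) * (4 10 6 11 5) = (0 9 14 10 2 5 12 4 7 16 6 11 1 15) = [9, 15, 5, 3, 7, 12, 11, 16, 8, 14, 2, 1, 4, 13, 10, 0, 6]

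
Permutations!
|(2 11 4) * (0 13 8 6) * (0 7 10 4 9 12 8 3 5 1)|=|(0 13 3 5 1)(2 11 9 12 8 6 7 10 4)|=45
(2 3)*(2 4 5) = (2 3 4 5) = [0, 1, 3, 4, 5, 2]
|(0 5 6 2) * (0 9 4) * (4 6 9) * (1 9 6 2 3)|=|(0 5 6 3 1 9 2 4)|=8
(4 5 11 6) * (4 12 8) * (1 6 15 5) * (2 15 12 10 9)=(1 6 10 9 2 15 5 11 12 8 4)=[0, 6, 15, 3, 1, 11, 10, 7, 4, 2, 9, 12, 8, 13, 14, 5]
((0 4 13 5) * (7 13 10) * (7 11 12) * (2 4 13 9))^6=(13)(2 9 7 12 11 10 4)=((0 13 5)(2 4 10 11 12 7 9))^6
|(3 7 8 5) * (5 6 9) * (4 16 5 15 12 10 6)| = 30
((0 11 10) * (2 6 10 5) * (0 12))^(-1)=(0 12 10 6 2 5 11)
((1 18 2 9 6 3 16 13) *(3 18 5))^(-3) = (1 3 13 5 16)(2 9 6 18)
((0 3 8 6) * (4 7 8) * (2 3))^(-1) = (0 6 8 7 4 3 2) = ((0 2 3 4 7 8 6))^(-1)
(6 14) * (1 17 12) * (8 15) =(1 17 12)(6 14)(8 15) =[0, 17, 2, 3, 4, 5, 14, 7, 15, 9, 10, 11, 1, 13, 6, 8, 16, 12]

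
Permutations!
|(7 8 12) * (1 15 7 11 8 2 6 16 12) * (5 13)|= |(1 15 7 2 6 16 12 11 8)(5 13)|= 18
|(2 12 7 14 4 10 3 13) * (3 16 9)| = 10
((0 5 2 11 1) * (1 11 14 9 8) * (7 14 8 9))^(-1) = ((0 5 2 8 1)(7 14))^(-1) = (0 1 8 2 5)(7 14)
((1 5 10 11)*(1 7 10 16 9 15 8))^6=(16)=((1 5 16 9 15 8)(7 10 11))^6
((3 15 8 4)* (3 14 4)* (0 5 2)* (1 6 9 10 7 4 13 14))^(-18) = (15)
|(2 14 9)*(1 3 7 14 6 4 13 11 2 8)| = 30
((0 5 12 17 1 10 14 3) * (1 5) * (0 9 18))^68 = ((0 1 10 14 3 9 18)(5 12 17))^68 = (0 9 14 1 18 3 10)(5 17 12)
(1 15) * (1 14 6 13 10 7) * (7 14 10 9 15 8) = [0, 8, 2, 3, 4, 5, 13, 1, 7, 15, 14, 11, 12, 9, 6, 10] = (1 8 7)(6 13 9 15 10 14)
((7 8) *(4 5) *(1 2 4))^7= ((1 2 4 5)(7 8))^7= (1 5 4 2)(7 8)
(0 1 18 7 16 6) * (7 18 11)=(18)(0 1 11 7 16 6)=[1, 11, 2, 3, 4, 5, 0, 16, 8, 9, 10, 7, 12, 13, 14, 15, 6, 17, 18]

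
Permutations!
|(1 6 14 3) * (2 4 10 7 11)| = 20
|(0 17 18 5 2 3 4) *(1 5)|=|(0 17 18 1 5 2 3 4)|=8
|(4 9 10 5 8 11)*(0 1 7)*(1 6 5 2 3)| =12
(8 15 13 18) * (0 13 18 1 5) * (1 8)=(0 13 8 15 18 1 5)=[13, 5, 2, 3, 4, 0, 6, 7, 15, 9, 10, 11, 12, 8, 14, 18, 16, 17, 1]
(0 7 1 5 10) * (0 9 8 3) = [7, 5, 2, 0, 4, 10, 6, 1, 3, 8, 9] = (0 7 1 5 10 9 8 3)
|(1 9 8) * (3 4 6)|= 3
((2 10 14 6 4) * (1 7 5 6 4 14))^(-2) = (1 2 14 5)(4 6 7 10)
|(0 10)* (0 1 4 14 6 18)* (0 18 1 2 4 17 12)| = |(18)(0 10 2 4 14 6 1 17 12)| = 9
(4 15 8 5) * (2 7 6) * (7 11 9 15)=(2 11 9 15 8 5 4 7 6)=[0, 1, 11, 3, 7, 4, 2, 6, 5, 15, 10, 9, 12, 13, 14, 8]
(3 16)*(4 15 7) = [0, 1, 2, 16, 15, 5, 6, 4, 8, 9, 10, 11, 12, 13, 14, 7, 3] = (3 16)(4 15 7)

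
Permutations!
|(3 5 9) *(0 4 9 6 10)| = 7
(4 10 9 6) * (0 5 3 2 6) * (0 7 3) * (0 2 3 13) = (0 5 2 6 4 10 9 7 13) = [5, 1, 6, 3, 10, 2, 4, 13, 8, 7, 9, 11, 12, 0]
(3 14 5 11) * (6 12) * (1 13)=(1 13)(3 14 5 11)(6 12)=[0, 13, 2, 14, 4, 11, 12, 7, 8, 9, 10, 3, 6, 1, 5]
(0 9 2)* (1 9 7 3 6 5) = (0 7 3 6 5 1 9 2) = [7, 9, 0, 6, 4, 1, 5, 3, 8, 2]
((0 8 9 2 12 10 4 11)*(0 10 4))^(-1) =((0 8 9 2 12 4 11 10))^(-1) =(0 10 11 4 12 2 9 8)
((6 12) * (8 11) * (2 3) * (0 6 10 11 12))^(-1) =((0 6)(2 3)(8 12 10 11))^(-1) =(0 6)(2 3)(8 11 10 12)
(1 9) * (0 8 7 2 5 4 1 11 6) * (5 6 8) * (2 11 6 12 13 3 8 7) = (0 5 4 1 9 6)(2 12 13 3 8)(7 11) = [5, 9, 12, 8, 1, 4, 0, 11, 2, 6, 10, 7, 13, 3]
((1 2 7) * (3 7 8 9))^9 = ((1 2 8 9 3 7))^9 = (1 9)(2 3)(7 8)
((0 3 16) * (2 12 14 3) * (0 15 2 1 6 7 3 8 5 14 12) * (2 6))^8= (0 2 1)(3 6 16 7 15)(5 8 14)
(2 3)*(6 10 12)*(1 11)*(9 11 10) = [0, 10, 3, 2, 4, 5, 9, 7, 8, 11, 12, 1, 6] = (1 10 12 6 9 11)(2 3)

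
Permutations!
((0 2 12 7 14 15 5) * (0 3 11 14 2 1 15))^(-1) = (0 14 11 3 5 15 1)(2 7 12)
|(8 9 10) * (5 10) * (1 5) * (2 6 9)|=|(1 5 10 8 2 6 9)|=7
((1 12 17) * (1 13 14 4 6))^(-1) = (1 6 4 14 13 17 12)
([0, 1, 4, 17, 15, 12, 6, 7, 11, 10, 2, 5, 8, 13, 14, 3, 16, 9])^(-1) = (2 10 9 17 3 15 4)(5 11 8 12)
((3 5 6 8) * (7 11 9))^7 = (3 8 6 5)(7 11 9)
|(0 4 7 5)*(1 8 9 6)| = 4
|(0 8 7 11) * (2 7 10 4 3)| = 8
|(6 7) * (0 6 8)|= 4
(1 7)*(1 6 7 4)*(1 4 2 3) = (1 2 3)(6 7) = [0, 2, 3, 1, 4, 5, 7, 6]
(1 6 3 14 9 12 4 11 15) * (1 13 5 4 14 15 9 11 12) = (1 6 3 15 13 5 4 12 14 11 9) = [0, 6, 2, 15, 12, 4, 3, 7, 8, 1, 10, 9, 14, 5, 11, 13]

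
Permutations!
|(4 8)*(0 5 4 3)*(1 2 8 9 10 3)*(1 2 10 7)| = |(0 5 4 9 7 1 10 3)(2 8)| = 8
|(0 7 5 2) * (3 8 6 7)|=7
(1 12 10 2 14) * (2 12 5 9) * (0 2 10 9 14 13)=[2, 5, 13, 3, 4, 14, 6, 7, 8, 10, 12, 11, 9, 0, 1]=(0 2 13)(1 5 14)(9 10 12)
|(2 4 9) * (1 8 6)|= |(1 8 6)(2 4 9)|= 3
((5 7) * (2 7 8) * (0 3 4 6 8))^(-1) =(0 5 7 2 8 6 4 3)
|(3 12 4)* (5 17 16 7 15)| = 15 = |(3 12 4)(5 17 16 7 15)|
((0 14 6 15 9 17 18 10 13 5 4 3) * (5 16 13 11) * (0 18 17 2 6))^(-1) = (0 14)(2 9 15 6)(3 4 5 11 10 18)(13 16)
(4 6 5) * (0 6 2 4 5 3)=(0 6 3)(2 4)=[6, 1, 4, 0, 2, 5, 3]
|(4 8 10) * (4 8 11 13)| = |(4 11 13)(8 10)| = 6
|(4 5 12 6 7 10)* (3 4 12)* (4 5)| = |(3 5)(6 7 10 12)| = 4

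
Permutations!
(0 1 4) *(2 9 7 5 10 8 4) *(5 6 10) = [1, 2, 9, 3, 0, 5, 10, 6, 4, 7, 8] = (0 1 2 9 7 6 10 8 4)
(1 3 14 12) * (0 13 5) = (0 13 5)(1 3 14 12) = [13, 3, 2, 14, 4, 0, 6, 7, 8, 9, 10, 11, 1, 5, 12]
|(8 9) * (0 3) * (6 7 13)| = 6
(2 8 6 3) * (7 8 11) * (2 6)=[0, 1, 11, 6, 4, 5, 3, 8, 2, 9, 10, 7]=(2 11 7 8)(3 6)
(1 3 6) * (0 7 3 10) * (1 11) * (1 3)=(0 7 1 10)(3 6 11)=[7, 10, 2, 6, 4, 5, 11, 1, 8, 9, 0, 3]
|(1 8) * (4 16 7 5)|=4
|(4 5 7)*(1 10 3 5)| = |(1 10 3 5 7 4)| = 6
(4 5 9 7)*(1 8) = (1 8)(4 5 9 7) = [0, 8, 2, 3, 5, 9, 6, 4, 1, 7]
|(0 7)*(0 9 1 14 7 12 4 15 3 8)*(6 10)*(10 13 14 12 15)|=|(0 15 3 8)(1 12 4 10 6 13 14 7 9)|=36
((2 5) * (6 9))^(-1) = ((2 5)(6 9))^(-1) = (2 5)(6 9)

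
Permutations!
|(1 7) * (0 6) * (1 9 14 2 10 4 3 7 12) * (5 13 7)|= 18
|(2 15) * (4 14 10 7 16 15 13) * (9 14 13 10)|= 10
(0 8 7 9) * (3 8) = (0 3 8 7 9) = [3, 1, 2, 8, 4, 5, 6, 9, 7, 0]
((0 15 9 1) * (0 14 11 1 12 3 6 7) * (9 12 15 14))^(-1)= (0 7 6 3 12 15 9 1 11 14)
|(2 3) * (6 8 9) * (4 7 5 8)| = 6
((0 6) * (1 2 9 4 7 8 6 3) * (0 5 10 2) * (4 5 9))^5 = ((0 3 1)(2 4 7 8 6 9 5 10))^5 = (0 1 3)(2 9 7 10 6 4 5 8)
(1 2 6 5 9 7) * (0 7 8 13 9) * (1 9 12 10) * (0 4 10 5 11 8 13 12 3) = [7, 2, 6, 0, 10, 4, 11, 9, 12, 13, 1, 8, 5, 3] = (0 7 9 13 3)(1 2 6 11 8 12 5 4 10)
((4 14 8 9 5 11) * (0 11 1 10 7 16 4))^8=((0 11)(1 10 7 16 4 14 8 9 5))^8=(1 5 9 8 14 4 16 7 10)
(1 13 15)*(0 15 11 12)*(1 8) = (0 15 8 1 13 11 12) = [15, 13, 2, 3, 4, 5, 6, 7, 1, 9, 10, 12, 0, 11, 14, 8]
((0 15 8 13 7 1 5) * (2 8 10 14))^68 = ((0 15 10 14 2 8 13 7 1 5))^68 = (0 1 13 2 10)(5 7 8 14 15)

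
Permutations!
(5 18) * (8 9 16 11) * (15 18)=(5 15 18)(8 9 16 11)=[0, 1, 2, 3, 4, 15, 6, 7, 9, 16, 10, 8, 12, 13, 14, 18, 11, 17, 5]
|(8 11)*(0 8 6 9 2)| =6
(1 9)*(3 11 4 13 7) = [0, 9, 2, 11, 13, 5, 6, 3, 8, 1, 10, 4, 12, 7] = (1 9)(3 11 4 13 7)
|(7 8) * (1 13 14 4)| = |(1 13 14 4)(7 8)| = 4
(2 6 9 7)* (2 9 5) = (2 6 5)(7 9) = [0, 1, 6, 3, 4, 2, 5, 9, 8, 7]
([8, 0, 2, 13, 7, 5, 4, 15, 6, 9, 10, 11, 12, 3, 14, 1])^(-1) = [1, 15, 2, 13, 6, 5, 8, 4, 0, 9, 10, 11, 12, 3, 14, 7]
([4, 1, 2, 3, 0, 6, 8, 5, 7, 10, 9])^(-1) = [4, 1, 2, 3, 0, 7, 5, 8, 6, 10, 9]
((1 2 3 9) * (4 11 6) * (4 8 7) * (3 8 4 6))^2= ((1 2 8 7 6 4 11 3 9))^2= (1 8 6 11 9 2 7 4 3)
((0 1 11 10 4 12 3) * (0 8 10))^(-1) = ((0 1 11)(3 8 10 4 12))^(-1) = (0 11 1)(3 12 4 10 8)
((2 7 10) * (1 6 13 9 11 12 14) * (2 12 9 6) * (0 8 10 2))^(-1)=(0 1 14 12 10 8)(2 7)(6 13)(9 11)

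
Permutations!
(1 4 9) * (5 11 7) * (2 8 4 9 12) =[0, 9, 8, 3, 12, 11, 6, 5, 4, 1, 10, 7, 2] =(1 9)(2 8 4 12)(5 11 7)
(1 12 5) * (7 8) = (1 12 5)(7 8) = [0, 12, 2, 3, 4, 1, 6, 8, 7, 9, 10, 11, 5]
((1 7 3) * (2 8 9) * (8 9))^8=(9)(1 3 7)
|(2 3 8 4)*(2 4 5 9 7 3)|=5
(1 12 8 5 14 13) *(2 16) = (1 12 8 5 14 13)(2 16) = [0, 12, 16, 3, 4, 14, 6, 7, 5, 9, 10, 11, 8, 1, 13, 15, 2]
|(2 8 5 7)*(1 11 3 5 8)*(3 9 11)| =10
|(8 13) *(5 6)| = 2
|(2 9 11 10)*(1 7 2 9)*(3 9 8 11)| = 6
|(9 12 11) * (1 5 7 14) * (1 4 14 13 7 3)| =|(1 5 3)(4 14)(7 13)(9 12 11)| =6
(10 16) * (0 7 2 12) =(0 7 2 12)(10 16) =[7, 1, 12, 3, 4, 5, 6, 2, 8, 9, 16, 11, 0, 13, 14, 15, 10]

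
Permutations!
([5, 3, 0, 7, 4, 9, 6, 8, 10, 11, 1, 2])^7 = (0 9 2 5 11)(1 7 10 3 8)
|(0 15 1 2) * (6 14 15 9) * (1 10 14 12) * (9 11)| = |(0 11 9 6 12 1 2)(10 14 15)| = 21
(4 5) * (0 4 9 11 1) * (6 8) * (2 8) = (0 4 5 9 11 1)(2 8 6) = [4, 0, 8, 3, 5, 9, 2, 7, 6, 11, 10, 1]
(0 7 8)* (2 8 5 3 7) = (0 2 8)(3 7 5) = [2, 1, 8, 7, 4, 3, 6, 5, 0]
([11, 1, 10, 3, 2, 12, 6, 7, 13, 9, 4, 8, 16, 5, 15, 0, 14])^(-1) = [15, 1, 4, 3, 10, 13, 6, 7, 11, 9, 2, 0, 5, 8, 16, 14, 12]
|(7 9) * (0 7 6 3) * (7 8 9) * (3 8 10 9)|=6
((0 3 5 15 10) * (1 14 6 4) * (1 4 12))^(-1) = ((0 3 5 15 10)(1 14 6 12))^(-1) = (0 10 15 5 3)(1 12 6 14)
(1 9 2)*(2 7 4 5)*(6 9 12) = (1 12 6 9 7 4 5 2) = [0, 12, 1, 3, 5, 2, 9, 4, 8, 7, 10, 11, 6]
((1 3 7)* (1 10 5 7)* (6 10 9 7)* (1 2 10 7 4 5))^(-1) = ((1 3 2 10)(4 5 6 7 9))^(-1) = (1 10 2 3)(4 9 7 6 5)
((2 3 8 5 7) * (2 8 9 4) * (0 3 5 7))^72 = (9)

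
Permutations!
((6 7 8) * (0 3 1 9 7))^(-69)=(0 3 1 9 7 8 6)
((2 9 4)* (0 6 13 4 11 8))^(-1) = (0 8 11 9 2 4 13 6)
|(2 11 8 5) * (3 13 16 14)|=4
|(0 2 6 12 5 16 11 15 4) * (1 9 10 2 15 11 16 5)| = |(16)(0 15 4)(1 9 10 2 6 12)| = 6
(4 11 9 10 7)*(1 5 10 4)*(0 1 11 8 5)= (0 1)(4 8 5 10 7 11 9)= [1, 0, 2, 3, 8, 10, 6, 11, 5, 4, 7, 9]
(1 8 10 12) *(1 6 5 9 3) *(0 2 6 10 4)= (0 2 6 5 9 3 1 8 4)(10 12)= [2, 8, 6, 1, 0, 9, 5, 7, 4, 3, 12, 11, 10]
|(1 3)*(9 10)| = 2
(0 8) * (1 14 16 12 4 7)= [8, 14, 2, 3, 7, 5, 6, 1, 0, 9, 10, 11, 4, 13, 16, 15, 12]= (0 8)(1 14 16 12 4 7)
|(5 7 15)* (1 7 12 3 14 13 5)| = 15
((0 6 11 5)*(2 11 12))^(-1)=(0 5 11 2 12 6)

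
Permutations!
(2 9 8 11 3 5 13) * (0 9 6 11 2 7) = (0 9 8 2 6 11 3 5 13 7) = [9, 1, 6, 5, 4, 13, 11, 0, 2, 8, 10, 3, 12, 7]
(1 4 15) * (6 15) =(1 4 6 15) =[0, 4, 2, 3, 6, 5, 15, 7, 8, 9, 10, 11, 12, 13, 14, 1]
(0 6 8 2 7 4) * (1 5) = (0 6 8 2 7 4)(1 5) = [6, 5, 7, 3, 0, 1, 8, 4, 2]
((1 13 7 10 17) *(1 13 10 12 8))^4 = (1 7 10 12 17 8 13)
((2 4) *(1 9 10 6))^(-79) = ((1 9 10 6)(2 4))^(-79) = (1 9 10 6)(2 4)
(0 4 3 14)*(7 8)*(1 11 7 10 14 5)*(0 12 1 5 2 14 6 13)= (0 4 3 2 14 12 1 11 7 8 10 6 13)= [4, 11, 14, 2, 3, 5, 13, 8, 10, 9, 6, 7, 1, 0, 12]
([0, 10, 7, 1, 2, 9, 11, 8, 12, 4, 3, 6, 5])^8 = (1 3 10)(2 7 8 12 5 9 4)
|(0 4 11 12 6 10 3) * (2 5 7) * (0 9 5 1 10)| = 35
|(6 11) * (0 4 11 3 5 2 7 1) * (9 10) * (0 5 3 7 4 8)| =14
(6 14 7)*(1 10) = (1 10)(6 14 7) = [0, 10, 2, 3, 4, 5, 14, 6, 8, 9, 1, 11, 12, 13, 7]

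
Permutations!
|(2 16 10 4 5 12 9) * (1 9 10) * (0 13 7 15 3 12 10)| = |(0 13 7 15 3 12)(1 9 2 16)(4 5 10)| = 12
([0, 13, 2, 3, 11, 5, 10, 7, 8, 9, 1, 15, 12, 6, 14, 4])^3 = [0, 10, 2, 3, 4, 5, 13, 7, 8, 9, 6, 11, 12, 1, 14, 15]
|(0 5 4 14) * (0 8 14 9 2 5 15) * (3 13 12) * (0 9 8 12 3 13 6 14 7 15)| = 35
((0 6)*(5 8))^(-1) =(0 6)(5 8)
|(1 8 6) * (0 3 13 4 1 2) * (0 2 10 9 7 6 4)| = 12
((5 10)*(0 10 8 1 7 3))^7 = (10)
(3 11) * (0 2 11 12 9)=(0 2 11 3 12 9)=[2, 1, 11, 12, 4, 5, 6, 7, 8, 0, 10, 3, 9]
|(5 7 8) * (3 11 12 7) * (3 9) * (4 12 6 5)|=|(3 11 6 5 9)(4 12 7 8)|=20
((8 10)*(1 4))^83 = (1 4)(8 10)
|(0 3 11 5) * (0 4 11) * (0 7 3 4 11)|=|(0 4)(3 7)(5 11)|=2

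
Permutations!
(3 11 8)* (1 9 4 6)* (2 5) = (1 9 4 6)(2 5)(3 11 8) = [0, 9, 5, 11, 6, 2, 1, 7, 3, 4, 10, 8]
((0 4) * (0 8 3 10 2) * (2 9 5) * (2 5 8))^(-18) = (3 9)(8 10)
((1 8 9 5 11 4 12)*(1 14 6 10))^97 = (1 14 11 8 6 4 9 10 12 5)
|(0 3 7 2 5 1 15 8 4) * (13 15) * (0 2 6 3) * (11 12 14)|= |(1 13 15 8 4 2 5)(3 7 6)(11 12 14)|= 21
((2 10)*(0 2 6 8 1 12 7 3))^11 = ((0 2 10 6 8 1 12 7 3))^11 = (0 10 8 12 3 2 6 1 7)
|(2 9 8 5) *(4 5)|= 5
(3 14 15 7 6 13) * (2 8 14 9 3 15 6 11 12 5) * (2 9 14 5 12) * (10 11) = (2 8 5 9 3 14 6 13 15 7 10 11) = [0, 1, 8, 14, 4, 9, 13, 10, 5, 3, 11, 2, 12, 15, 6, 7]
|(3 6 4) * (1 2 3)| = |(1 2 3 6 4)| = 5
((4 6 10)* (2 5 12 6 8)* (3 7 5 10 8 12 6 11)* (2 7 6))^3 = ((2 10 4 12 11 3 6 8 7 5))^3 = (2 12 6 5 4 3 7 10 11 8)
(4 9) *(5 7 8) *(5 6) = (4 9)(5 7 8 6) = [0, 1, 2, 3, 9, 7, 5, 8, 6, 4]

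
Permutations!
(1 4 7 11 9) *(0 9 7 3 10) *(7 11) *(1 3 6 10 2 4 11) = (0 9 3 2 4 6 10)(1 11) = [9, 11, 4, 2, 6, 5, 10, 7, 8, 3, 0, 1]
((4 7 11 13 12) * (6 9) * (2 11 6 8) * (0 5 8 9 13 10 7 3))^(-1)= ((0 5 8 2 11 10 7 6 13 12 4 3))^(-1)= (0 3 4 12 13 6 7 10 11 2 8 5)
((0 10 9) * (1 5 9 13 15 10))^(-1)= ((0 1 5 9)(10 13 15))^(-1)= (0 9 5 1)(10 15 13)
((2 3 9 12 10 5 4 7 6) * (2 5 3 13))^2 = ((2 13)(3 9 12 10)(4 7 6 5))^2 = (13)(3 12)(4 6)(5 7)(9 10)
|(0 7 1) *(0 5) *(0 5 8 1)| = 2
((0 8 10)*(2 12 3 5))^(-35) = ((0 8 10)(2 12 3 5))^(-35) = (0 8 10)(2 12 3 5)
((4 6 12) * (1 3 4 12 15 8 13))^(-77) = ((1 3 4 6 15 8 13))^(-77) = (15)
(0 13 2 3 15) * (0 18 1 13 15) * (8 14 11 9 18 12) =(0 15 12 8 14 11 9 18 1 13 2 3) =[15, 13, 3, 0, 4, 5, 6, 7, 14, 18, 10, 9, 8, 2, 11, 12, 16, 17, 1]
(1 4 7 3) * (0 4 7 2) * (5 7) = (0 4 2)(1 5 7 3) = [4, 5, 0, 1, 2, 7, 6, 3]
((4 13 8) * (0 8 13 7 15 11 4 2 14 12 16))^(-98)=(0 12 2)(4 15)(7 11)(8 16 14)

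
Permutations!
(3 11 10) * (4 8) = (3 11 10)(4 8) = [0, 1, 2, 11, 8, 5, 6, 7, 4, 9, 3, 10]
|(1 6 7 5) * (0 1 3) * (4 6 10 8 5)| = 6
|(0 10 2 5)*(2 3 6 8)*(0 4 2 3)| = |(0 10)(2 5 4)(3 6 8)| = 6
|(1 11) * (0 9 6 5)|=4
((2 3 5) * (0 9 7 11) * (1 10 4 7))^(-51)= ((0 9 1 10 4 7 11)(2 3 5))^(-51)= (0 7 10 9 11 4 1)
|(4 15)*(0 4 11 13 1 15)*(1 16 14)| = |(0 4)(1 15 11 13 16 14)| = 6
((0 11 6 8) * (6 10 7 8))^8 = (0 7 11 8 10)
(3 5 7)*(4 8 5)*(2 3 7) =(2 3 4 8 5) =[0, 1, 3, 4, 8, 2, 6, 7, 5]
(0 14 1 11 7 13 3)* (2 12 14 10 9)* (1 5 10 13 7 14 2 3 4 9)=(0 13 4 9 3)(1 11 14 5 10)(2 12)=[13, 11, 12, 0, 9, 10, 6, 7, 8, 3, 1, 14, 2, 4, 5]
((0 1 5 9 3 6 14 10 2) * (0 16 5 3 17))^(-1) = (0 17 9 5 16 2 10 14 6 3 1)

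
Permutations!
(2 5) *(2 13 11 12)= (2 5 13 11 12)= [0, 1, 5, 3, 4, 13, 6, 7, 8, 9, 10, 12, 2, 11]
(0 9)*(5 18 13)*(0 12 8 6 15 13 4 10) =(0 9 12 8 6 15 13 5 18 4 10) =[9, 1, 2, 3, 10, 18, 15, 7, 6, 12, 0, 11, 8, 5, 14, 13, 16, 17, 4]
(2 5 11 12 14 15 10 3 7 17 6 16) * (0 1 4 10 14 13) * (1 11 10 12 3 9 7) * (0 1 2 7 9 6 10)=[11, 4, 5, 2, 12, 0, 16, 17, 8, 9, 6, 3, 13, 1, 15, 14, 7, 10]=(0 11 3 2 5)(1 4 12 13)(6 16 7 17 10)(14 15)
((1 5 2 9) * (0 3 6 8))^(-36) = ((0 3 6 8)(1 5 2 9))^(-36) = (9)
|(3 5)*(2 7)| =|(2 7)(3 5)| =2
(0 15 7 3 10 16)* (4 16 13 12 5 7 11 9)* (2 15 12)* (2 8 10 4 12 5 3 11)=(0 5 7 11 9 12 3 4 16)(2 15)(8 10 13)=[5, 1, 15, 4, 16, 7, 6, 11, 10, 12, 13, 9, 3, 8, 14, 2, 0]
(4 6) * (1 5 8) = (1 5 8)(4 6) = [0, 5, 2, 3, 6, 8, 4, 7, 1]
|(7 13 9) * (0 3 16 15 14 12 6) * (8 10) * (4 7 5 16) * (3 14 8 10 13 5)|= |(0 14 12 6)(3 4 7 5 16 15 8 13 9)|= 36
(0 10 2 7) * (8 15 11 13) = (0 10 2 7)(8 15 11 13) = [10, 1, 7, 3, 4, 5, 6, 0, 15, 9, 2, 13, 12, 8, 14, 11]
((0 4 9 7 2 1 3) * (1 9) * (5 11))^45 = (0 4 1 3)(5 11)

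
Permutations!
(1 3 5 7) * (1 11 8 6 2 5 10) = (1 3 10)(2 5 7 11 8 6) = [0, 3, 5, 10, 4, 7, 2, 11, 6, 9, 1, 8]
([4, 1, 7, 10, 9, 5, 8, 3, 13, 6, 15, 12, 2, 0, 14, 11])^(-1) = [13, 1, 12, 7, 0, 5, 9, 2, 6, 4, 3, 15, 11, 8, 14, 10]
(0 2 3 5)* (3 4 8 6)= [2, 1, 4, 5, 8, 0, 3, 7, 6]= (0 2 4 8 6 3 5)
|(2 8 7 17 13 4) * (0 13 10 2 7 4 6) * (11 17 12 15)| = 9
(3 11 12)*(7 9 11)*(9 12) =(3 7 12)(9 11) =[0, 1, 2, 7, 4, 5, 6, 12, 8, 11, 10, 9, 3]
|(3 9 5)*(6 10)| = 6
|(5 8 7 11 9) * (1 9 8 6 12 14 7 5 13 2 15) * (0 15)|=|(0 15 1 9 13 2)(5 6 12 14 7 11 8)|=42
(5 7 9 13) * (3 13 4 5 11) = (3 13 11)(4 5 7 9) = [0, 1, 2, 13, 5, 7, 6, 9, 8, 4, 10, 3, 12, 11]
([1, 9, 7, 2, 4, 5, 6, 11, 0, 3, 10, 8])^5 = (0 7 9 8 2 1 11 3)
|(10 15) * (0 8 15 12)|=|(0 8 15 10 12)|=5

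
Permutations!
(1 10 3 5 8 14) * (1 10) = (3 5 8 14 10) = [0, 1, 2, 5, 4, 8, 6, 7, 14, 9, 3, 11, 12, 13, 10]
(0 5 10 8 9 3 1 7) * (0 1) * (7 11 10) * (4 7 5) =(0 4 7 1 11 10 8 9 3) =[4, 11, 2, 0, 7, 5, 6, 1, 9, 3, 8, 10]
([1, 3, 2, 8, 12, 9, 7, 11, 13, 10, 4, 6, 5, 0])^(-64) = [1, 3, 2, 8, 12, 9, 11, 6, 13, 10, 4, 7, 5, 0]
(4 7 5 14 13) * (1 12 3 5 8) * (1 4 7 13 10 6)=(1 12 3 5 14 10 6)(4 13 7 8)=[0, 12, 2, 5, 13, 14, 1, 8, 4, 9, 6, 11, 3, 7, 10]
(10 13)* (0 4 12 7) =(0 4 12 7)(10 13) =[4, 1, 2, 3, 12, 5, 6, 0, 8, 9, 13, 11, 7, 10]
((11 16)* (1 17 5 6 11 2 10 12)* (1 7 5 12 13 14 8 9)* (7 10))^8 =((1 17 12 10 13 14 8 9)(2 7 5 6 11 16))^8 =(17)(2 5 11)(6 16 7)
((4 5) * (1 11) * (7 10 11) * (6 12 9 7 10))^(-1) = (1 11 10)(4 5)(6 7 9 12)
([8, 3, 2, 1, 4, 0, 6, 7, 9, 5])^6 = (0 9)(5 8)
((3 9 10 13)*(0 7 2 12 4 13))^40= (0 4 10 12 9 2 3 7 13)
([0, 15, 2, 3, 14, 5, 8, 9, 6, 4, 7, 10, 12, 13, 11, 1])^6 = (15)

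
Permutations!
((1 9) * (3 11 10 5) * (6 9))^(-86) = ((1 6 9)(3 11 10 5))^(-86) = (1 6 9)(3 10)(5 11)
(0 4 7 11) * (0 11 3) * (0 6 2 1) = (11)(0 4 7 3 6 2 1) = [4, 0, 1, 6, 7, 5, 2, 3, 8, 9, 10, 11]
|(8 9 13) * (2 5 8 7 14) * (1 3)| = 14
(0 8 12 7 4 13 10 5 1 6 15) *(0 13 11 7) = [8, 6, 2, 3, 11, 1, 15, 4, 12, 9, 5, 7, 0, 10, 14, 13] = (0 8 12)(1 6 15 13 10 5)(4 11 7)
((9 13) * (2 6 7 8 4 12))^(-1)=((2 6 7 8 4 12)(9 13))^(-1)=(2 12 4 8 7 6)(9 13)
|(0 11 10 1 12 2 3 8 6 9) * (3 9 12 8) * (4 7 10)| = |(0 11 4 7 10 1 8 6 12 2 9)| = 11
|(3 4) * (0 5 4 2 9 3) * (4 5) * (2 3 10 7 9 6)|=|(0 4)(2 6)(7 9 10)|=6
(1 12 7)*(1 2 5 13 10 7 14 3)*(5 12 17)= (1 17 5 13 10 7 2 12 14 3)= [0, 17, 12, 1, 4, 13, 6, 2, 8, 9, 7, 11, 14, 10, 3, 15, 16, 5]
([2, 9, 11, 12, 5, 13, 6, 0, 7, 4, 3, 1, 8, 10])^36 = [12, 0, 8, 5, 11, 1, 6, 3, 10, 2, 4, 7, 13, 9]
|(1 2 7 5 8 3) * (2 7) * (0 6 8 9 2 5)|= 6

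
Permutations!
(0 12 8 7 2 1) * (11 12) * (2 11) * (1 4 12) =[2, 0, 4, 3, 12, 5, 6, 11, 7, 9, 10, 1, 8] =(0 2 4 12 8 7 11 1)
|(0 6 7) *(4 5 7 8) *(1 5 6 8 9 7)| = |(0 8 4 6 9 7)(1 5)| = 6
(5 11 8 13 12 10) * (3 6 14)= [0, 1, 2, 6, 4, 11, 14, 7, 13, 9, 5, 8, 10, 12, 3]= (3 6 14)(5 11 8 13 12 10)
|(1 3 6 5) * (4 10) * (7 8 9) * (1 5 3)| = 6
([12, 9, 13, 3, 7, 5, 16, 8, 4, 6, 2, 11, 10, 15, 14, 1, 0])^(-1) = [16, 15, 10, 3, 8, 5, 9, 4, 7, 1, 12, 11, 0, 2, 14, 13, 6]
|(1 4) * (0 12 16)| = |(0 12 16)(1 4)| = 6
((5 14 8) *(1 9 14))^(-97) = (1 8 9 5 14)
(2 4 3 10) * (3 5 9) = (2 4 5 9 3 10) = [0, 1, 4, 10, 5, 9, 6, 7, 8, 3, 2]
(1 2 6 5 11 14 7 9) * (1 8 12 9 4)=(1 2 6 5 11 14 7 4)(8 12 9)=[0, 2, 6, 3, 1, 11, 5, 4, 12, 8, 10, 14, 9, 13, 7]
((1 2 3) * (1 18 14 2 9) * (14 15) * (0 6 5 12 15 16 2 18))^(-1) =((0 6 5 12 15 14 18 16 2 3)(1 9))^(-1) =(0 3 2 16 18 14 15 12 5 6)(1 9)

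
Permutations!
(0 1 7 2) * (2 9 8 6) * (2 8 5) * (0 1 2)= (0 2 1 7 9 5)(6 8)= [2, 7, 1, 3, 4, 0, 8, 9, 6, 5]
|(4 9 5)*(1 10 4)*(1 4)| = 6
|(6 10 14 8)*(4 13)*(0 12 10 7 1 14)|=|(0 12 10)(1 14 8 6 7)(4 13)|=30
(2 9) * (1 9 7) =(1 9 2 7) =[0, 9, 7, 3, 4, 5, 6, 1, 8, 2]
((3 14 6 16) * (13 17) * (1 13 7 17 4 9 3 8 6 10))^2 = (17)(1 4 3 10 13 9 14)(6 8 16)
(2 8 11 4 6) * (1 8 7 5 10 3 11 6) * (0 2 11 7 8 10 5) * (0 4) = (0 2 8 6 11)(1 10 3 7 4) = [2, 10, 8, 7, 1, 5, 11, 4, 6, 9, 3, 0]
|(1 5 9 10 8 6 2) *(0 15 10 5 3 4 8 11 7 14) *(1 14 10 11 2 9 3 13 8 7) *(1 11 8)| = |(0 15 8 6 9 5 3 4 7 10 2 14)(1 13)| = 12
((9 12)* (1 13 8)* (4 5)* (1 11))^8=(13)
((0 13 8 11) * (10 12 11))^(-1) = ((0 13 8 10 12 11))^(-1) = (0 11 12 10 8 13)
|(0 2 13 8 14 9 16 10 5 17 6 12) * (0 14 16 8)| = 9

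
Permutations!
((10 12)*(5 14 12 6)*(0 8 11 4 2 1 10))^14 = ((0 8 11 4 2 1 10 6 5 14 12))^14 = (0 4 10 14 8 2 6 12 11 1 5)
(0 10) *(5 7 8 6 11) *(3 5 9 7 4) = (0 10)(3 5 4)(6 11 9 7 8) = [10, 1, 2, 5, 3, 4, 11, 8, 6, 7, 0, 9]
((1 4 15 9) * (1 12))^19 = ((1 4 15 9 12))^19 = (1 12 9 15 4)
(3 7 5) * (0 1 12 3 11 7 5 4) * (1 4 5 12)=[4, 1, 2, 12, 0, 11, 6, 5, 8, 9, 10, 7, 3]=(0 4)(3 12)(5 11 7)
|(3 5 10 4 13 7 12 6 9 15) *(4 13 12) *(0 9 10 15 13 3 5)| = 18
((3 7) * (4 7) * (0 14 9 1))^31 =(0 1 9 14)(3 4 7)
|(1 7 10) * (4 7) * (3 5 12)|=|(1 4 7 10)(3 5 12)|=12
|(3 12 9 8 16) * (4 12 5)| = 7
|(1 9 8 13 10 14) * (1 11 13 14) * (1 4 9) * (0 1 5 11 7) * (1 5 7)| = |(0 5 11 13 10 4 9 8 14 1 7)| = 11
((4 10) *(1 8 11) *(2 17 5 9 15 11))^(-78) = (1 2 5 15)(8 17 9 11)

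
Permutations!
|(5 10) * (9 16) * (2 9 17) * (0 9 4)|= 6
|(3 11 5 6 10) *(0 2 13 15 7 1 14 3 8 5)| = 36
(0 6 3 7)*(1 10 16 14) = [6, 10, 2, 7, 4, 5, 3, 0, 8, 9, 16, 11, 12, 13, 1, 15, 14] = (0 6 3 7)(1 10 16 14)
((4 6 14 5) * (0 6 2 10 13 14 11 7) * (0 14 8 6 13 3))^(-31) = (0 7 10 6 4 13 14 3 11 2 8 5)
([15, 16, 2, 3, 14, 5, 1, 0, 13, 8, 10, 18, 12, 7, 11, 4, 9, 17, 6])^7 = [1, 15, 2, 3, 9, 5, 0, 6, 11, 14, 10, 13, 12, 18, 8, 16, 4, 17, 7]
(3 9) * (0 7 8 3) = (0 7 8 3 9) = [7, 1, 2, 9, 4, 5, 6, 8, 3, 0]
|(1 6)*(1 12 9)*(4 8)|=|(1 6 12 9)(4 8)|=4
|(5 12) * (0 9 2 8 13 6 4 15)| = 8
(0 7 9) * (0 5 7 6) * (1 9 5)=(0 6)(1 9)(5 7)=[6, 9, 2, 3, 4, 7, 0, 5, 8, 1]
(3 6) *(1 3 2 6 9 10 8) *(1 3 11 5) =(1 11 5)(2 6)(3 9 10 8) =[0, 11, 6, 9, 4, 1, 2, 7, 3, 10, 8, 5]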